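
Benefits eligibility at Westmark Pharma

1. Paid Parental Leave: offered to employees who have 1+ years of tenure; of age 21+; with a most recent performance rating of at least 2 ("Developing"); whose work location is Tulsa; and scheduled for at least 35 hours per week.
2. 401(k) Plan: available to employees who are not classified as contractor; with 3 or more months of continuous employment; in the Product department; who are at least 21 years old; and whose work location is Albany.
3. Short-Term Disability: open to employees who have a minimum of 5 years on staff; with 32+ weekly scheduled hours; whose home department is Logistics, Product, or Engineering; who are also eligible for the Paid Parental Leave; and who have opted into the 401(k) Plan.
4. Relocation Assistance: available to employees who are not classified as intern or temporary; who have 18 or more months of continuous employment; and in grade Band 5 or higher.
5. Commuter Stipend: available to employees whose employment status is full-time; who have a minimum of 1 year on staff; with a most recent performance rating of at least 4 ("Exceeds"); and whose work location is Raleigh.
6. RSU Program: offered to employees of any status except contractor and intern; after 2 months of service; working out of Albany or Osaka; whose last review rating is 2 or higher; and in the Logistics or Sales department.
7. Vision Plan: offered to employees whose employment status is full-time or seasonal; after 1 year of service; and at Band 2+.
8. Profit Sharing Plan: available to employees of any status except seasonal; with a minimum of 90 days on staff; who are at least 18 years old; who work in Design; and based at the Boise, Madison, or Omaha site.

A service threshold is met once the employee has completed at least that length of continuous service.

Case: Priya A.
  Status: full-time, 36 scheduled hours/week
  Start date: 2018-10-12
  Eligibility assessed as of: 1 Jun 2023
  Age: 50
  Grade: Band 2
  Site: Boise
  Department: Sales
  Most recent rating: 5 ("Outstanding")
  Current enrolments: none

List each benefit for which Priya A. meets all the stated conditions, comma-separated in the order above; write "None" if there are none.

Service from 2018-10-12 to 1 Jun 2023: 1693 days.
Paid Parental Leave — service 1693 days ≥ 1 year (≈365 days) ✓; age 50 ≥ 21 ✓; rating 5 ≥ 2 ✓; site Boise ✗ (not Tulsa) → not eligible.
401(k) Plan — status full-time ✓ (not excluded); service 1693 days ≥ 3 months (≈90 days) ✓; dept Sales ✗ → not eligible.
Short-Term Disability — service 1693 days < 5 years (≈1825 days) ✗ → not eligible.
Relocation Assistance — status full-time ✓ (not excluded); service 1693 days ≥ 18 months (≈540 days) ✓; grade Band 2 < Band 5 ✗ → not eligible.
Commuter Stipend — status full-time ✓; service 1693 days ≥ 1 year (≈365 days) ✓; rating 5 ≥ 4 ✓; site Boise ✗ (not Raleigh) → not eligible.
RSU Program — status full-time ✓ (not excluded); service 1693 days ≥ 2 months (≈60 days) ✓; site Boise ✗ (not Albany or Osaka) → not eligible.
Vision Plan — status full-time ✓; service 1693 days ≥ 1 year (≈365 days) ✓; grade Band 2 ≥ Band 2 ✓ → eligible.
Profit Sharing Plan — status full-time ✓ (not excluded); service 1693 days ≥ 90 days ✓; age 50 ≥ 18 ✓; dept Sales ✗ → not eligible.

Vision Plan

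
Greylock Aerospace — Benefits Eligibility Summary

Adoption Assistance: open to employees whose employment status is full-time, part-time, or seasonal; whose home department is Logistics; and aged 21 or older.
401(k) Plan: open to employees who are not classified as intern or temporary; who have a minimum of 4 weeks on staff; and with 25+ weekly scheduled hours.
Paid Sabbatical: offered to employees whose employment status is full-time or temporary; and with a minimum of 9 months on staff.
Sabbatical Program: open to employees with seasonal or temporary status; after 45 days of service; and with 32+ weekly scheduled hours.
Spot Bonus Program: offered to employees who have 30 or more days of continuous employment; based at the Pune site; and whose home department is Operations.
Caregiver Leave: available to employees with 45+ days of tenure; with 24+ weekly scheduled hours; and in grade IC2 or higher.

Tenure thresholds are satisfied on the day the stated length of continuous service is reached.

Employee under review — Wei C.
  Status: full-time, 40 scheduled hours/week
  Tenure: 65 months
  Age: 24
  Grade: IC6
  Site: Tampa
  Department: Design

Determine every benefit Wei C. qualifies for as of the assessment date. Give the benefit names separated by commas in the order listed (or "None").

401(k) Plan, Paid Sabbatical, Caregiver Leave

Adoption Assistance — status full-time ✓; dept Design ✗ → not eligible.
401(k) Plan — status full-time ✓ (not excluded); service 65 months ≥ 4 weeks (≈28 days) ✓; 40 hrs/wk ≥ 25 ✓ → eligible.
Paid Sabbatical — status full-time ✓; service 65 months ≥ 9 months ✓ → eligible.
Sabbatical Program — status full-time ✗ (requires seasonal or temporary) → not eligible.
Spot Bonus Program — service 65 months ≥ 30 days ✓; site Tampa ✗ (not Pune) → not eligible.
Caregiver Leave — service 65 months ≥ 45 days ✓; 40 hrs/wk ≥ 24 ✓; grade IC6 ≥ IC2 ✓ → eligible.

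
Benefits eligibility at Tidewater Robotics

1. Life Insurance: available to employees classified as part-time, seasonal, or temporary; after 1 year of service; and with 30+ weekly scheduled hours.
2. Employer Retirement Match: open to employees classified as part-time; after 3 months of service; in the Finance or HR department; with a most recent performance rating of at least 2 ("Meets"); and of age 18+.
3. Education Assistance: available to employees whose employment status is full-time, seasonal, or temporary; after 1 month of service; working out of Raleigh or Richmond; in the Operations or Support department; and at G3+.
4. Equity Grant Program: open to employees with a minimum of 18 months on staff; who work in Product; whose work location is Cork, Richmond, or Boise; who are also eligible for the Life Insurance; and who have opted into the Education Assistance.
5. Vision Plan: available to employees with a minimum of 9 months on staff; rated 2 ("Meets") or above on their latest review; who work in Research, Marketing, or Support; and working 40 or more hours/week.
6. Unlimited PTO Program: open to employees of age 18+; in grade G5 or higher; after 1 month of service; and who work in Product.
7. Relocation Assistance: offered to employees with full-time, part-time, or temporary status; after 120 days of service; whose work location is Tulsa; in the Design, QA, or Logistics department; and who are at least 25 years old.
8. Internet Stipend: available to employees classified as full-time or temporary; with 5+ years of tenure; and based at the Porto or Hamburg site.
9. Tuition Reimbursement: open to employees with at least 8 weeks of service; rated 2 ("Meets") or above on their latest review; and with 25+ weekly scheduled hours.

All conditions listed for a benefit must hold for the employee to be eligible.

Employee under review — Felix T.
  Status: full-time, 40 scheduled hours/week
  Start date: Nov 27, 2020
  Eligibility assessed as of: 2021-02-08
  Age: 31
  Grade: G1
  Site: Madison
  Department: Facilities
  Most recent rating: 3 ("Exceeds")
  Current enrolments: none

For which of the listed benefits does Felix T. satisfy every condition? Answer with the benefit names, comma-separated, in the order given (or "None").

Service from Nov 27, 2020 to 2021-02-08: 73 days.
Life Insurance — status full-time ✗ (requires part-time, seasonal, or temporary) → not eligible.
Employer Retirement Match — status full-time ✗ (requires part-time) → not eligible.
Education Assistance — status full-time ✓; service 73 days ≥ 1 month (≈30 days) ✓; site Madison ✗ (not Raleigh or Richmond) → not eligible.
Equity Grant Program — service 73 days < 18 months (≈540 days) ✗ → not eligible.
Vision Plan — service 73 days < 9 months (≈270 days) ✗ → not eligible.
Unlimited PTO Program — age 31 ≥ 18 ✓; grade G1 < G5 ✗ → not eligible.
Relocation Assistance — status full-time ✓; service 73 days < 120 days ✗ → not eligible.
Internet Stipend — status full-time ✓; service 73 days < 5 years (≈1825 days) ✗ → not eligible.
Tuition Reimbursement — service 73 days ≥ 8 weeks (≈56 days) ✓; rating 3 ≥ 2 ✓; 40 hrs/wk ≥ 25 ✓ → eligible.

Tuition Reimbursement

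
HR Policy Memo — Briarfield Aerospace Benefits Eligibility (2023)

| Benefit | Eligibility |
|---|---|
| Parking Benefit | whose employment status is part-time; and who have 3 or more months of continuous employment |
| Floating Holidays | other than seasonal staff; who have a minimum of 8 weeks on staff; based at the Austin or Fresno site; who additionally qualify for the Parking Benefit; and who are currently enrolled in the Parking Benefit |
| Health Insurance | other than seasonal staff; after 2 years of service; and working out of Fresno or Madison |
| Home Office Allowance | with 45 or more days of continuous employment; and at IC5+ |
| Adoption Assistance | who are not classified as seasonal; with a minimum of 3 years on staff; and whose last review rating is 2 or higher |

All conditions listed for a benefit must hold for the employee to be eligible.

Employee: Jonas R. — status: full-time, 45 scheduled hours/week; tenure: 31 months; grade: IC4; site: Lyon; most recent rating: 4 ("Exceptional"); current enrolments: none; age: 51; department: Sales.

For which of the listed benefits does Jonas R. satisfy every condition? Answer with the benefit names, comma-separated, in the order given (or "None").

None

Parking Benefit — status full-time ✗ (requires part-time) → not eligible.
Floating Holidays — status full-time ✓ (not excluded); service 31 months ≥ 8 weeks (≈56 days) ✓; site Lyon ✗ (not Austin or Fresno) → not eligible.
Health Insurance — status full-time ✓ (not excluded); service 31 months ≥ 2 years (≈730 days) ✓; site Lyon ✗ (not Fresno or Madison) → not eligible.
Home Office Allowance — service 31 months ≥ 45 days ✓; grade IC4 < IC5 ✗ → not eligible.
Adoption Assistance — status full-time ✓ (not excluded); service 31 months < 3 years (≈1095 days) ✗ → not eligible.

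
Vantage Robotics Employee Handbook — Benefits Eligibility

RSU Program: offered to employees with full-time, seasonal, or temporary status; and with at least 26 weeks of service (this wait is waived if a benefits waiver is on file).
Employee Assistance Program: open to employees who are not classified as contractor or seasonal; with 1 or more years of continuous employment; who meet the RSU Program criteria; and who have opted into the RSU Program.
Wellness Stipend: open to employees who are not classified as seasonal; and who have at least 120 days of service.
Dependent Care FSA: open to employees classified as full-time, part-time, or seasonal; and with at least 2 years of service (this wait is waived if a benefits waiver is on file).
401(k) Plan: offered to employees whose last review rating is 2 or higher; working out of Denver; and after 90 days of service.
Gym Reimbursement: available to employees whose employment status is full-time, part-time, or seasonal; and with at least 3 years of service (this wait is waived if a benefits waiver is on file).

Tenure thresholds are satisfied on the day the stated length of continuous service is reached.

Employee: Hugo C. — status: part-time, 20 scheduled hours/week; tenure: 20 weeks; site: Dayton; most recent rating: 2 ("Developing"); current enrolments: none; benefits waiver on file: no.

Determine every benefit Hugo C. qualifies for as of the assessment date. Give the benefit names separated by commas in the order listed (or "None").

Wellness Stipend

RSU Program — status part-time ✗ (requires full-time, seasonal, or temporary) → not eligible.
Employee Assistance Program — status part-time ✓ (not excluded); service 20 weeks < 1 year (≈365 days) ✗ → not eligible.
Wellness Stipend — status part-time ✓ (not excluded); service 20 weeks ≥ 120 days ✓ → eligible.
Dependent Care FSA — status part-time ✓; no waiver, service 20 weeks < 2 years (≈730 days) ✗ → not eligible.
401(k) Plan — rating 2 ≥ 2 ✓; site Dayton ✗ (not Denver) → not eligible.
Gym Reimbursement — status part-time ✓; no waiver, service 20 weeks < 3 years (≈1095 days) ✗ → not eligible.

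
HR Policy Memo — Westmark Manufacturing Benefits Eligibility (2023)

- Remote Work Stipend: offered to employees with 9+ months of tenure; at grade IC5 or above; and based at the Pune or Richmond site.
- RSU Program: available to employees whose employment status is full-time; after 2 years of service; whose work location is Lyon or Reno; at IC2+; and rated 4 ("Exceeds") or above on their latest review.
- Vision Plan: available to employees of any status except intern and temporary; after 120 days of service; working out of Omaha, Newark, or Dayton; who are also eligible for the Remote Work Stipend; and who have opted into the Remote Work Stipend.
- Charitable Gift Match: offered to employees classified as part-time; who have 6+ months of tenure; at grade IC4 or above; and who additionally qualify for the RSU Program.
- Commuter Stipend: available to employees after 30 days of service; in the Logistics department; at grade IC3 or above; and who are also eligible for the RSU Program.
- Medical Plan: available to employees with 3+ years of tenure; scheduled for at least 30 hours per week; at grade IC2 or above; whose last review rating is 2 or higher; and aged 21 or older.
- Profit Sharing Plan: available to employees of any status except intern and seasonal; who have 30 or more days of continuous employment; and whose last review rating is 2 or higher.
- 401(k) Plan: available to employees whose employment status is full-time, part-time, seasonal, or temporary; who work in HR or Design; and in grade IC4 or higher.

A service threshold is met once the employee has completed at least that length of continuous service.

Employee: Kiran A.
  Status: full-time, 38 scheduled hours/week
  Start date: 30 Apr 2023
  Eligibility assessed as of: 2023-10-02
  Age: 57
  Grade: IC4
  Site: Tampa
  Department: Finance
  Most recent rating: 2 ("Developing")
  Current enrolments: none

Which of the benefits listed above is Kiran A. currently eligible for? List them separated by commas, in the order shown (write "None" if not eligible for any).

Profit Sharing Plan

Service from 30 Apr 2023 to 2023-10-02: 155 days.
Remote Work Stipend — service 155 days < 9 months (≈270 days) ✗ → not eligible.
RSU Program — status full-time ✓; service 155 days < 2 years (≈730 days) ✗ → not eligible.
Vision Plan — status full-time ✓ (not excluded); service 155 days ≥ 120 days ✓; site Tampa ✗ (not Omaha, Newark, or Dayton) → not eligible.
Charitable Gift Match — status full-time ✗ (requires part-time) → not eligible.
Commuter Stipend — service 155 days ≥ 30 days ✓; dept Finance ✗ → not eligible.
Medical Plan — service 155 days < 3 years (≈1095 days) ✗ → not eligible.
Profit Sharing Plan — status full-time ✓ (not excluded); service 155 days ≥ 30 days ✓; rating 2 ≥ 2 ✓ → eligible.
401(k) Plan — status full-time ✓; dept Finance ✗ → not eligible.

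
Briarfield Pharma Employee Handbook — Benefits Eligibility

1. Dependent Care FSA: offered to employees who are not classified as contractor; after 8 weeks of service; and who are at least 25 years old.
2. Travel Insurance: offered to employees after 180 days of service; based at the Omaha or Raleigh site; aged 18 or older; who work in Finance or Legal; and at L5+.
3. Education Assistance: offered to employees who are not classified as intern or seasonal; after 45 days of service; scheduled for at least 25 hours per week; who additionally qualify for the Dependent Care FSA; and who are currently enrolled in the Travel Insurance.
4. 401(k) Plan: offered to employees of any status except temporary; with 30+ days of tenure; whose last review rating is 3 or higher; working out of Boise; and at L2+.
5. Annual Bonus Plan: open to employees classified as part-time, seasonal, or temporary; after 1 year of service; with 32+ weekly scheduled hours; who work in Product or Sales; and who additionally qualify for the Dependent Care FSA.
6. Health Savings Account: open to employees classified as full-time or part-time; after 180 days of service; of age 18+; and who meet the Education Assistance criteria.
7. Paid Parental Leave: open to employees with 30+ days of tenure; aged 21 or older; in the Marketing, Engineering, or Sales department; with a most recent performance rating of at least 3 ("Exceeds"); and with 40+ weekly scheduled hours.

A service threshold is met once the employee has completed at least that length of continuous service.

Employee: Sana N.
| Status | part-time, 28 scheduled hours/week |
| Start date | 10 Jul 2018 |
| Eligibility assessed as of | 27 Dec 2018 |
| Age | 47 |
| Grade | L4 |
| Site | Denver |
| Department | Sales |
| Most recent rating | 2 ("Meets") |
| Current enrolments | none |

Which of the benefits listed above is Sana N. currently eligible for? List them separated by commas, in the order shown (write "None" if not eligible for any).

Service from 10 Jul 2018 to 27 Dec 2018: 170 days.
Dependent Care FSA — status part-time ✓ (not excluded); service 170 days ≥ 8 weeks (≈56 days) ✓; age 47 ≥ 25 ✓ → eligible.
Travel Insurance — service 170 days < 180 days ✗ → not eligible.
Education Assistance — status part-time ✓ (not excluded); service 170 days ≥ 45 days ✓; 28 hrs/wk ≥ 25 ✓; eligible for Dependent Care FSA ✓; not enrolled in Travel Insurance ✗ → not eligible.
401(k) Plan — status part-time ✓ (not excluded); service 170 days ≥ 30 days ✓; rating 2 < 3 ✗ → not eligible.
Annual Bonus Plan — status part-time ✓; service 170 days < 1 year (≈365 days) ✗ → not eligible.
Health Savings Account — status part-time ✓; service 170 days < 180 days ✗ → not eligible.
Paid Parental Leave — service 170 days ≥ 30 days ✓; age 47 ≥ 21 ✓; dept Sales ✓; rating 2 < 3 ✗ → not eligible.

Dependent Care FSA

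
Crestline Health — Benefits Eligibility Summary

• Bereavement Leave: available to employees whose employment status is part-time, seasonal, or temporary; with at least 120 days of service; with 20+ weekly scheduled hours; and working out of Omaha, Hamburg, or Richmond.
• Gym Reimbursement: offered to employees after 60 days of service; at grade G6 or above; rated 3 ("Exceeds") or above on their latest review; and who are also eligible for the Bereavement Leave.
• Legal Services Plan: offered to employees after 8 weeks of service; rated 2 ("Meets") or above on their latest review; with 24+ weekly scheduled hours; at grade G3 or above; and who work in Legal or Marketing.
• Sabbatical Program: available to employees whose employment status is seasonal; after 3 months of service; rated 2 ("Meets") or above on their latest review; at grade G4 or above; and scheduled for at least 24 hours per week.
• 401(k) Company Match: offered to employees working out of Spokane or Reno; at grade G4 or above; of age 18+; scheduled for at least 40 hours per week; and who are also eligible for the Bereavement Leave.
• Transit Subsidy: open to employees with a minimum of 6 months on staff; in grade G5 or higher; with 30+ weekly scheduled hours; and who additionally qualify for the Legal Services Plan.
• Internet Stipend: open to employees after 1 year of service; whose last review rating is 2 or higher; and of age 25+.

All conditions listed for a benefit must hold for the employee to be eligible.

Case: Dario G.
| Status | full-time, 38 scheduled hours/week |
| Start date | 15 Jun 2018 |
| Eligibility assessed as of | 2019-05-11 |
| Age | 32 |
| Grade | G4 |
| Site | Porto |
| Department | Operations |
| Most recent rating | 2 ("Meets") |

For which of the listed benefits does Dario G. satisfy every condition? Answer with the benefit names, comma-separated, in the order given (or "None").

None

Service from 15 Jun 2018 to 2019-05-11: 330 days.
Bereavement Leave — status full-time ✗ (requires part-time, seasonal, or temporary) → not eligible.
Gym Reimbursement — service 330 days ≥ 60 days ✓; grade G4 < G6 ✗ → not eligible.
Legal Services Plan — service 330 days ≥ 8 weeks (≈56 days) ✓; rating 2 ≥ 2 ✓; 38 hrs/wk ≥ 24 ✓; grade G4 ≥ G3 ✓; dept Operations ✗ → not eligible.
Sabbatical Program — status full-time ✗ (requires seasonal) → not eligible.
401(k) Company Match — site Porto ✗ (not Spokane or Reno) → not eligible.
Transit Subsidy — service 330 days ≥ 6 months (≈180 days) ✓; grade G4 < G5 ✗ → not eligible.
Internet Stipend — service 330 days < 1 year (≈365 days) ✗ → not eligible.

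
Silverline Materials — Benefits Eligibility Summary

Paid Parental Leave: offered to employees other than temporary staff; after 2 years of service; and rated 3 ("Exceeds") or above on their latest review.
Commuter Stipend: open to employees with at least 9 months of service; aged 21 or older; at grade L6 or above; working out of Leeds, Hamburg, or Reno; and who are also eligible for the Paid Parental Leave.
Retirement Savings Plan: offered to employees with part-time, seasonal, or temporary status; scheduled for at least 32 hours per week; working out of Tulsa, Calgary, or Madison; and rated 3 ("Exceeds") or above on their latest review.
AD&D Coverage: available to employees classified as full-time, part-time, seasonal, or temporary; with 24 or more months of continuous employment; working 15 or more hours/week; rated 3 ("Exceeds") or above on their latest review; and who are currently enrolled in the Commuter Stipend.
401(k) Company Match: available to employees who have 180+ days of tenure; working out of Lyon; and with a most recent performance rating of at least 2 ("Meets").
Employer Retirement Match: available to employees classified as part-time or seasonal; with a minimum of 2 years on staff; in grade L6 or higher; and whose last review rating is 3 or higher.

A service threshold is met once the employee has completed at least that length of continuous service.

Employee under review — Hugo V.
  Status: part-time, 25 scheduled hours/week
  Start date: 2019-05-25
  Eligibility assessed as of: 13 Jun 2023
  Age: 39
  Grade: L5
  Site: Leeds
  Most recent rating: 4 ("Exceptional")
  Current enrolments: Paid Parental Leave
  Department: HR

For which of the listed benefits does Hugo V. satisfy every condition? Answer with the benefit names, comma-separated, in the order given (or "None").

Service from 2019-05-25 to 13 Jun 2023: 1480 days.
Paid Parental Leave — status part-time ✓ (not excluded); service 1480 days ≥ 2 years (≈730 days) ✓; rating 4 ≥ 3 ✓ → eligible.
Commuter Stipend — service 1480 days ≥ 9 months (≈270 days) ✓; age 39 ≥ 21 ✓; grade L5 < L6 ✗ → not eligible.
Retirement Savings Plan — status part-time ✓; 25 hrs/wk < 32 ✗ → not eligible.
AD&D Coverage — status part-time ✓; service 1480 days ≥ 24 months (≈720 days) ✓; 25 hrs/wk ≥ 15 ✓; rating 4 ≥ 3 ✓; not enrolled in Commuter Stipend ✗ → not eligible.
401(k) Company Match — service 1480 days ≥ 180 days ✓; site Leeds ✗ (not Lyon) → not eligible.
Employer Retirement Match — status part-time ✓; service 1480 days ≥ 2 years (≈730 days) ✓; grade L5 < L6 ✗ → not eligible.

Paid Parental Leave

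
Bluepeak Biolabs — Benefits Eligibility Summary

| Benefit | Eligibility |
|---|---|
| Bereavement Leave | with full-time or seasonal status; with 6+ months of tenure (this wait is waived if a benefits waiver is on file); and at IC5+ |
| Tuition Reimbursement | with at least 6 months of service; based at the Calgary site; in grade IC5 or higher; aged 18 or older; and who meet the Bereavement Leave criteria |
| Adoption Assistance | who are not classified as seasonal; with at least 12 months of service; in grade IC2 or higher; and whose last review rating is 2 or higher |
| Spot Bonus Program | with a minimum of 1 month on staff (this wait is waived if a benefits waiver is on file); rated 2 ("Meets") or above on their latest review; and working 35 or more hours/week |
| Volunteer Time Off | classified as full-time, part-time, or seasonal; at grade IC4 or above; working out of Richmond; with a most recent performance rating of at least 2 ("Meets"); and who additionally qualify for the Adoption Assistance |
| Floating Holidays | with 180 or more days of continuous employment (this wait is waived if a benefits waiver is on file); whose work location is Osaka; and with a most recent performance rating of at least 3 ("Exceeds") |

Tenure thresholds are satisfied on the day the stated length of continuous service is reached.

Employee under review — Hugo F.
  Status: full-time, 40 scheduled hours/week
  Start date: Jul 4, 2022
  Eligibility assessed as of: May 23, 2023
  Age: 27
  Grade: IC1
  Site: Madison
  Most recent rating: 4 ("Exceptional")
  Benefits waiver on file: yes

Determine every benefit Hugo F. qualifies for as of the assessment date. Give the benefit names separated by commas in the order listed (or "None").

Spot Bonus Program

Service from Jul 4, 2022 to May 23, 2023: 323 days.
Bereavement Leave — status full-time ✓; benefits waiver on file ✓; grade IC1 < IC5 ✗ → not eligible.
Tuition Reimbursement — service 323 days ≥ 6 months (≈180 days) ✓; site Madison ✗ (not Calgary) → not eligible.
Adoption Assistance — status full-time ✓ (not excluded); service 323 days < 12 months (≈360 days) ✗ → not eligible.
Spot Bonus Program — benefits waiver on file ✓; rating 4 ≥ 2 ✓; 40 hrs/wk ≥ 35 ✓ → eligible.
Volunteer Time Off — status full-time ✓; grade IC1 < IC4 ✗ → not eligible.
Floating Holidays — benefits waiver on file ✓; site Madison ✗ (not Osaka) → not eligible.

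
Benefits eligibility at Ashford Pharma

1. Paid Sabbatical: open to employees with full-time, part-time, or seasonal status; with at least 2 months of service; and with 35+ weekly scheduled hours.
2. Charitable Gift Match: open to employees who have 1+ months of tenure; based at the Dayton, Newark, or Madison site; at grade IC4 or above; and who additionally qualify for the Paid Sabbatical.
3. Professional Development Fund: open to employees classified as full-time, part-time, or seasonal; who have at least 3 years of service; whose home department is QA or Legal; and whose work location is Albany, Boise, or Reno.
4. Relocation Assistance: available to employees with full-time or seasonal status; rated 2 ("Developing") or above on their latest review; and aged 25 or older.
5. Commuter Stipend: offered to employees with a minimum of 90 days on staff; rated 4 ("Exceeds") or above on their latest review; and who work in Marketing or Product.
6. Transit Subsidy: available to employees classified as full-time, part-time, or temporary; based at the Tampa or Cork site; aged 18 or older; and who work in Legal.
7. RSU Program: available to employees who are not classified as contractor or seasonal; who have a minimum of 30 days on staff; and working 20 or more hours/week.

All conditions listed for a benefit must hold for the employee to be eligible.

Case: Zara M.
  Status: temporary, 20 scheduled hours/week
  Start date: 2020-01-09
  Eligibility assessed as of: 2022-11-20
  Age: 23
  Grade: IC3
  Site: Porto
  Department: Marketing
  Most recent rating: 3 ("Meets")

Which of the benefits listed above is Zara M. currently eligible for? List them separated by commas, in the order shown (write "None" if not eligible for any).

Service from 2020-01-09 to 2022-11-20: 1046 days.
Paid Sabbatical — status temporary ✗ (requires full-time, part-time, or seasonal) → not eligible.
Charitable Gift Match — service 1046 days ≥ 1 month (≈30 days) ✓; site Porto ✗ (not Dayton, Newark, or Madison) → not eligible.
Professional Development Fund — status temporary ✗ (requires full-time, part-time, or seasonal) → not eligible.
Relocation Assistance — status temporary ✗ (requires full-time or seasonal) → not eligible.
Commuter Stipend — service 1046 days ≥ 90 days ✓; rating 3 < 4 ✗ → not eligible.
Transit Subsidy — status temporary ✓; site Porto ✗ (not Tampa or Cork) → not eligible.
RSU Program — status temporary ✓ (not excluded); service 1046 days ≥ 30 days ✓; 20 hrs/wk ≥ 20 ✓ → eligible.

RSU Program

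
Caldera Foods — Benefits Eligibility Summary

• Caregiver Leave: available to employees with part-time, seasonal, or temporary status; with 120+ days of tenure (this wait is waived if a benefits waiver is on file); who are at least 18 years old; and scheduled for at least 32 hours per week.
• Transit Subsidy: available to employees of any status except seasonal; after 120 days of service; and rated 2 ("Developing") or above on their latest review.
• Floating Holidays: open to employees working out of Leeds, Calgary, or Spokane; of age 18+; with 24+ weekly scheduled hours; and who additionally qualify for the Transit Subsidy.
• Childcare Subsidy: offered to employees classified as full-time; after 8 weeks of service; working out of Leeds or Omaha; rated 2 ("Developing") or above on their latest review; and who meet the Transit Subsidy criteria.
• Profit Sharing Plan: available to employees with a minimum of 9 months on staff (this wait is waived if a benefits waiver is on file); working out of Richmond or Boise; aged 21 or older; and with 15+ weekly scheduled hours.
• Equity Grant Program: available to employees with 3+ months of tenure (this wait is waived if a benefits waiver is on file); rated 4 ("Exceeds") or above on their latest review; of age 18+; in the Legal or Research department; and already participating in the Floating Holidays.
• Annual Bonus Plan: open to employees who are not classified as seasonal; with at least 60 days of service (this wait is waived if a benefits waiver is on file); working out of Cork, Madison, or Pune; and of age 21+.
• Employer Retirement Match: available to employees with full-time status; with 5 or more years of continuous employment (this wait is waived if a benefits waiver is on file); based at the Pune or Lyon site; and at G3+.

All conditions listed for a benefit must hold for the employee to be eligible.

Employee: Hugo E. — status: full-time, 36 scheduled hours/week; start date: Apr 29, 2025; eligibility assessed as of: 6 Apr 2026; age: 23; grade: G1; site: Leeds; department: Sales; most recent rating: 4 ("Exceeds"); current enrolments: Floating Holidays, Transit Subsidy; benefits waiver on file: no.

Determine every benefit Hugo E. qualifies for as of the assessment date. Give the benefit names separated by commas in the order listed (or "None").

Service from Apr 29, 2025 to 6 Apr 2026: 342 days.
Caregiver Leave — status full-time ✗ (requires part-time, seasonal, or temporary) → not eligible.
Transit Subsidy — status full-time ✓ (not excluded); service 342 days ≥ 120 days ✓; rating 4 ≥ 2 ✓ → eligible.
Floating Holidays — site Leeds ✓; age 23 ≥ 18 ✓; 36 hrs/wk ≥ 24 ✓; eligible for Transit Subsidy ✓ → eligible.
Childcare Subsidy — status full-time ✓; service 342 days ≥ 8 weeks (≈56 days) ✓; site Leeds ✓; rating 4 ≥ 2 ✓; eligible for Transit Subsidy ✓ → eligible.
Profit Sharing Plan — no waiver, service 342 days ≥ 9 months (≈270 days) ✓; site Leeds ✗ (not Richmond or Boise) → not eligible.
Equity Grant Program — no waiver, service 342 days ≥ 3 months (≈90 days) ✓; rating 4 ≥ 4 ✓; age 23 ≥ 18 ✓; dept Sales ✗ → not eligible.
Annual Bonus Plan — status full-time ✓ (not excluded); no waiver, service 342 days ≥ 60 days ✓; site Leeds ✗ (not Cork, Madison, or Pune) → not eligible.
Employer Retirement Match — status full-time ✓; no waiver, service 342 days < 5 years (≈1825 days) ✗ → not eligible.

Transit Subsidy, Floating Holidays, Childcare Subsidy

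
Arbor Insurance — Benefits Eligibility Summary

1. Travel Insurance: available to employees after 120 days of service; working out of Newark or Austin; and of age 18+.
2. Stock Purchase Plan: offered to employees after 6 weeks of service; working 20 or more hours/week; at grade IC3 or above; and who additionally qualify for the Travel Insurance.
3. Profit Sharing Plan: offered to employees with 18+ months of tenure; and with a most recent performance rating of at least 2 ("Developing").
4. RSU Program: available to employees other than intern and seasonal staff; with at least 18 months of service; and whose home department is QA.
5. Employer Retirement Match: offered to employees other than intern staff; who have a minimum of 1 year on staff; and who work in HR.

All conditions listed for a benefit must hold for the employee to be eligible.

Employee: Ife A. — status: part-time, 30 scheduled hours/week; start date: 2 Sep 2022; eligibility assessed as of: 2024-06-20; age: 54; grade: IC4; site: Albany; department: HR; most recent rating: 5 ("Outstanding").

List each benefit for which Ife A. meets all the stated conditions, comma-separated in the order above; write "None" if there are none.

Profit Sharing Plan, Employer Retirement Match

Service from 2 Sep 2022 to 2024-06-20: 657 days.
Travel Insurance — service 657 days ≥ 120 days ✓; site Albany ✗ (not Newark or Austin) → not eligible.
Stock Purchase Plan — service 657 days ≥ 6 weeks (≈42 days) ✓; 30 hrs/wk ≥ 20 ✓; grade IC4 ≥ IC3 ✓; not eligible for Travel Insurance ✗ → not eligible.
Profit Sharing Plan — service 657 days ≥ 18 months (≈540 days) ✓; rating 5 ≥ 2 ✓ → eligible.
RSU Program — status part-time ✓ (not excluded); service 657 days ≥ 18 months (≈540 days) ✓; dept HR ✗ → not eligible.
Employer Retirement Match — status part-time ✓ (not excluded); service 657 days ≥ 1 year (≈365 days) ✓; dept HR ✓ → eligible.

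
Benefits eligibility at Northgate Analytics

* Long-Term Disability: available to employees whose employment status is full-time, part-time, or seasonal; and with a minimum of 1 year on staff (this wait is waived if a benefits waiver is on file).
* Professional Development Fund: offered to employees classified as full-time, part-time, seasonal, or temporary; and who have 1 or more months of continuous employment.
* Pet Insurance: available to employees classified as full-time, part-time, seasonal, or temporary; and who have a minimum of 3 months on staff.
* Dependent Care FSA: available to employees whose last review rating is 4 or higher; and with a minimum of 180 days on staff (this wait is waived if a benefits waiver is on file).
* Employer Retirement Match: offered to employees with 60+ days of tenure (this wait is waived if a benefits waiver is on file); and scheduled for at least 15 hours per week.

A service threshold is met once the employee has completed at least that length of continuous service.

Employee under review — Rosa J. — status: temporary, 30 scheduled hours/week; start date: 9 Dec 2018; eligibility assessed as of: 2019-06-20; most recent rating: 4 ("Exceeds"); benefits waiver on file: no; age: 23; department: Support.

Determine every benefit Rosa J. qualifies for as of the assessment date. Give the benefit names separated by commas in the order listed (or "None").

Professional Development Fund, Pet Insurance, Dependent Care FSA, Employer Retirement Match

Service from 9 Dec 2018 to 2019-06-20: 193 days.
Long-Term Disability — status temporary ✗ (requires full-time, part-time, or seasonal) → not eligible.
Professional Development Fund — status temporary ✓; service 193 days ≥ 1 month (≈30 days) ✓ → eligible.
Pet Insurance — status temporary ✓; service 193 days ≥ 3 months (≈90 days) ✓ → eligible.
Dependent Care FSA — rating 4 ≥ 4 ✓; no waiver, service 193 days ≥ 180 days ✓ → eligible.
Employer Retirement Match — no waiver, service 193 days ≥ 60 days ✓; 30 hrs/wk ≥ 15 ✓ → eligible.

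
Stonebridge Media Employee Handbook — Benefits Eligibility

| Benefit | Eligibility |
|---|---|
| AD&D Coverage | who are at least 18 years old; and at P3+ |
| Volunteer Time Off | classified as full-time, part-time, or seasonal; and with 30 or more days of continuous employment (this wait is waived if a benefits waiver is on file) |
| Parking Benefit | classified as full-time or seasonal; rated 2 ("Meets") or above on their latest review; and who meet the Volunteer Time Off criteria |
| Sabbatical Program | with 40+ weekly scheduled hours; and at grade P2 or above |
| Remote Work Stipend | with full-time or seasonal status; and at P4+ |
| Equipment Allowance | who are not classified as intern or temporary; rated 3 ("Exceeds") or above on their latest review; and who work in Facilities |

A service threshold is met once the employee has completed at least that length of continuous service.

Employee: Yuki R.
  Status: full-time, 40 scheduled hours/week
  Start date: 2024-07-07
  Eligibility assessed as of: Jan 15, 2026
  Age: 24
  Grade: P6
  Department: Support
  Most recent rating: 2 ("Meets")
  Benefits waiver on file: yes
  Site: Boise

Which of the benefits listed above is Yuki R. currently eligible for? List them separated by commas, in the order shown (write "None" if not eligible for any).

Service from 2024-07-07 to Jan 15, 2026: 557 days.
AD&D Coverage — age 24 ≥ 18 ✓; grade P6 ≥ P3 ✓ → eligible.
Volunteer Time Off — status full-time ✓; benefits waiver on file ✓ → eligible.
Parking Benefit — status full-time ✓; rating 2 ≥ 2 ✓; eligible for Volunteer Time Off ✓ → eligible.
Sabbatical Program — 40 hrs/wk ≥ 40 ✓; grade P6 ≥ P2 ✓ → eligible.
Remote Work Stipend — status full-time ✓; grade P6 ≥ P4 ✓ → eligible.
Equipment Allowance — status full-time ✓ (not excluded); rating 2 < 3 ✗ → not eligible.

AD&D Coverage, Volunteer Time Off, Parking Benefit, Sabbatical Program, Remote Work Stipend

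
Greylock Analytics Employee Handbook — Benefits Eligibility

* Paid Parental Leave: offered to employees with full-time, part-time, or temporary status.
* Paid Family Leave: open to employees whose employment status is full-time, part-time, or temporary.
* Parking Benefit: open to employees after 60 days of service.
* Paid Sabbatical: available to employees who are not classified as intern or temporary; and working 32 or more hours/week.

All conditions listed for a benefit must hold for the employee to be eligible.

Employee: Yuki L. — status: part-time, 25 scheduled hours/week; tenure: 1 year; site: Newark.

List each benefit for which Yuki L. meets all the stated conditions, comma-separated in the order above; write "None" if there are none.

Paid Parental Leave, Paid Family Leave, Parking Benefit

Paid Parental Leave — status part-time ✓ → eligible.
Paid Family Leave — status part-time ✓ → eligible.
Parking Benefit — service 1 year ≥ 60 days ✓ → eligible.
Paid Sabbatical — status part-time ✓ (not excluded); 25 hrs/wk < 32 ✗ → not eligible.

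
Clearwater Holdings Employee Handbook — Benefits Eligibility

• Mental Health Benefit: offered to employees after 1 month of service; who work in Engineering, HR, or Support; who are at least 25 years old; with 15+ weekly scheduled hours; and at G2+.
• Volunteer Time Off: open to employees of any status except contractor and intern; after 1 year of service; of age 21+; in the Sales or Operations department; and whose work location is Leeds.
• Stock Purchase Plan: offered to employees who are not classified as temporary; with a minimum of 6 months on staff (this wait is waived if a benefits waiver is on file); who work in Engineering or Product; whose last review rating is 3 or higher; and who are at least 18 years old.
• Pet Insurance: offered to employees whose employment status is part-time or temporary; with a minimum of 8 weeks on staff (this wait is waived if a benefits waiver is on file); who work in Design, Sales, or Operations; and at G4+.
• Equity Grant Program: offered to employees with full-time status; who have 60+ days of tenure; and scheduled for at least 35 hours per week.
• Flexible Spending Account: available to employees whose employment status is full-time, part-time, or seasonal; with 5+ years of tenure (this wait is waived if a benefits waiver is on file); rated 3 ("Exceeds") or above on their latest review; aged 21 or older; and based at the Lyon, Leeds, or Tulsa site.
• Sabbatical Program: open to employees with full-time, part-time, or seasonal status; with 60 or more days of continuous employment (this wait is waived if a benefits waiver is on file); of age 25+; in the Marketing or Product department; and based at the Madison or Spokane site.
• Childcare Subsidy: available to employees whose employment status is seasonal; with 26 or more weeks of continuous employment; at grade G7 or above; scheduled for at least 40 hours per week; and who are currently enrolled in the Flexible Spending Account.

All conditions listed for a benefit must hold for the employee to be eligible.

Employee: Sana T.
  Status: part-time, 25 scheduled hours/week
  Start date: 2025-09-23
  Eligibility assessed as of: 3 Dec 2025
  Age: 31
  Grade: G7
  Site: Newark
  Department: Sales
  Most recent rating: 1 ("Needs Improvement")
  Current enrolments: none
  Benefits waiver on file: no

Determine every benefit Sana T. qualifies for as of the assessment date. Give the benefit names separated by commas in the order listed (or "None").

Service from 2025-09-23 to 3 Dec 2025: 71 days.
Mental Health Benefit — service 71 days ≥ 1 month (≈30 days) ✓; dept Sales ✗ → not eligible.
Volunteer Time Off — status part-time ✓ (not excluded); service 71 days < 1 year (≈365 days) ✗ → not eligible.
Stock Purchase Plan — status part-time ✓ (not excluded); no waiver, service 71 days < 6 months (≈180 days) ✗ → not eligible.
Pet Insurance — status part-time ✓; no waiver, service 71 days ≥ 8 weeks (≈56 days) ✓; dept Sales ✓; grade G7 ≥ G4 ✓ → eligible.
Equity Grant Program — status part-time ✗ (requires full-time) → not eligible.
Flexible Spending Account — status part-time ✓; no waiver, service 71 days < 5 years (≈1825 days) ✗ → not eligible.
Sabbatical Program — status part-time ✓; no waiver, service 71 days ≥ 60 days ✓; age 31 ≥ 25 ✓; dept Sales ✗ → not eligible.
Childcare Subsidy — status part-time ✗ (requires seasonal) → not eligible.

Pet Insurance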